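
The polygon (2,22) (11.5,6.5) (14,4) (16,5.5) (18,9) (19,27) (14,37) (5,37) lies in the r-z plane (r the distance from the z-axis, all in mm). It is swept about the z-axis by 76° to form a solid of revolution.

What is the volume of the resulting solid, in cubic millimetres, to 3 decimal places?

Profile (r,z), 8 vertices: (2,22) (11.5,6.5) (14,4) (16,5.5) (18,9) (19,27) (14,37) (5,37)
edge 0: (2,22)→(11.5,6.5)  cross = 2·6.5 − 11.5·22 = -240.0000; (r_i+r_j)·cross = 13.5·-240.0000 = -3240.0000
edge 1: (11.5,6.5)→(14,4)  cross = 11.5·4 − 14·6.5 = -45.0000; (r_i+r_j)·cross = 25.5·-45.0000 = -1147.5000
edge 2: (14,4)→(16,5.5)  cross = 14·5.5 − 16·4 = 13.0000; (r_i+r_j)·cross = 30·13.0000 = 390.0000
edge 3: (16,5.5)→(18,9)  cross = 16·9 − 18·5.5 = 45.0000; (r_i+r_j)·cross = 34·45.0000 = 1530.0000
edge 4: (18,9)→(19,27)  cross = 18·27 − 19·9 = 315.0000; (r_i+r_j)·cross = 37·315.0000 = 11655.0000
edge 5: (19,27)→(14,37)  cross = 19·37 − 14·27 = 325.0000; (r_i+r_j)·cross = 33·325.0000 = 10725.0000
edge 6: (14,37)→(5,37)  cross = 14·37 − 5·37 = 333.0000; (r_i+r_j)·cross = 19·333.0000 = 6327.0000
edge 7: (5,37)→(2,22)  cross = 5·22 − 2·37 = 36.0000; (r_i+r_j)·cross = 7·36.0000 = 252.0000
Σcross = 782.0000 → A = |Σcross|/2 = 391.0000 mm²
Σ(r_i+r_j)·cross = 26491.5000 → first moment M = |Σ|/6 = 4415.2500
R_c = M/A = 4415.2500/391.0000 = 11.2922 mm
θ = 76° = 1.326450 rad
V = θ·R_c·A = 1.326450·11.2922·391.0000 = 5856.609 mm³

Volume = 5856.609 mm³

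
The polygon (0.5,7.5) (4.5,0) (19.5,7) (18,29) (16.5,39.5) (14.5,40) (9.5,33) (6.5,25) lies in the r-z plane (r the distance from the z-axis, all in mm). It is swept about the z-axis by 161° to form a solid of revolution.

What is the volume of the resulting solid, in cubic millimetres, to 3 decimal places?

Volume = 14415.315 mm³

Profile (r,z), 8 vertices: (0.5,7.5) (4.5,0) (19.5,7) (18,29) (16.5,39.5) (14.5,40) (9.5,33) (6.5,25)
edge 0: (0.5,7.5)→(4.5,0)  cross = 0.5·0 − 4.5·7.5 = -33.7500; (r_i+r_j)·cross = 5·-33.7500 = -168.7500
edge 1: (4.5,0)→(19.5,7)  cross = 4.5·7 − 19.5·0 = 31.5000; (r_i+r_j)·cross = 24·31.5000 = 756.0000
edge 2: (19.5,7)→(18,29)  cross = 19.5·29 − 18·7 = 439.5000; (r_i+r_j)·cross = 37.5·439.5000 = 16481.2500
edge 3: (18,29)→(16.5,39.5)  cross = 18·39.5 − 16.5·29 = 232.5000; (r_i+r_j)·cross = 34.5·232.5000 = 8021.2500
edge 4: (16.5,39.5)→(14.5,40)  cross = 16.5·40 − 14.5·39.5 = 87.2500; (r_i+r_j)·cross = 31·87.2500 = 2704.7500
edge 5: (14.5,40)→(9.5,33)  cross = 14.5·33 − 9.5·40 = 98.5000; (r_i+r_j)·cross = 24·98.5000 = 2364.0000
edge 6: (9.5,33)→(6.5,25)  cross = 9.5·25 − 6.5·33 = 23.0000; (r_i+r_j)·cross = 16·23.0000 = 368.0000
edge 7: (6.5,25)→(0.5,7.5)  cross = 6.5·7.5 − 0.5·25 = 36.2500; (r_i+r_j)·cross = 7·36.2500 = 253.7500
Σcross = 914.7500 → A = |Σcross|/2 = 457.3750 mm²
Σ(r_i+r_j)·cross = 30780.2500 → first moment M = |Σ|/6 = 5130.0417
R_c = M/A = 5130.0417/457.3750 = 11.2163 mm
θ = 161° = 2.809980 rad
V = θ·R_c·A = 2.809980·11.2163·457.3750 = 14415.315 mm³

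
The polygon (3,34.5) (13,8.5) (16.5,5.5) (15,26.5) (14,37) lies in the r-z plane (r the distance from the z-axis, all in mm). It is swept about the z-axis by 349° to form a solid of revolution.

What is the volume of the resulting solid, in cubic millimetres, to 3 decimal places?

Profile (r,z), 5 vertices: (3,34.5) (13,8.5) (16.5,5.5) (15,26.5) (14,37)
edge 0: (3,34.5)→(13,8.5)  cross = 3·8.5 − 13·34.5 = -423.0000; (r_i+r_j)·cross = 16·-423.0000 = -6768.0000
edge 1: (13,8.5)→(16.5,5.5)  cross = 13·5.5 − 16.5·8.5 = -68.7500; (r_i+r_j)·cross = 29.5·-68.7500 = -2028.1250
edge 2: (16.5,5.5)→(15,26.5)  cross = 16.5·26.5 − 15·5.5 = 354.7500; (r_i+r_j)·cross = 31.5·354.7500 = 11174.6250
edge 3: (15,26.5)→(14,37)  cross = 15·37 − 14·26.5 = 184.0000; (r_i+r_j)·cross = 29·184.0000 = 5336.0000
edge 4: (14,37)→(3,34.5)  cross = 14·34.5 − 3·37 = 372.0000; (r_i+r_j)·cross = 17·372.0000 = 6324.0000
Σcross = 419.0000 → A = |Σcross|/2 = 209.5000 mm²
Σ(r_i+r_j)·cross = 14038.5000 → first moment M = |Σ|/6 = 2339.7500
R_c = M/A = 2339.7500/209.5000 = 11.1683 mm
θ = 349° = 6.091199 rad
V = θ·R_c·A = 6.091199·11.1683·209.5000 = 14251.883 mm³

Volume = 14251.883 mm³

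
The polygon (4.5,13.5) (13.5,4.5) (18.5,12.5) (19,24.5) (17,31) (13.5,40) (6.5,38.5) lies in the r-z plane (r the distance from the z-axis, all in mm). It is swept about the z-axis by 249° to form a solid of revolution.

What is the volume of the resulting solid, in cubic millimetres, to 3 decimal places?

Volume = 19086.245 mm³

Profile (r,z), 7 vertices: (4.5,13.5) (13.5,4.5) (18.5,12.5) (19,24.5) (17,31) (13.5,40) (6.5,38.5)
edge 0: (4.5,13.5)→(13.5,4.5)  cross = 4.5·4.5 − 13.5·13.5 = -162.0000; (r_i+r_j)·cross = 18·-162.0000 = -2916.0000
edge 1: (13.5,4.5)→(18.5,12.5)  cross = 13.5·12.5 − 18.5·4.5 = 85.5000; (r_i+r_j)·cross = 32·85.5000 = 2736.0000
edge 2: (18.5,12.5)→(19,24.5)  cross = 18.5·24.5 − 19·12.5 = 215.7500; (r_i+r_j)·cross = 37.5·215.7500 = 8090.6250
edge 3: (19,24.5)→(17,31)  cross = 19·31 − 17·24.5 = 172.5000; (r_i+r_j)·cross = 36·172.5000 = 6210.0000
edge 4: (17,31)→(13.5,40)  cross = 17·40 − 13.5·31 = 261.5000; (r_i+r_j)·cross = 30.5·261.5000 = 7975.7500
edge 5: (13.5,40)→(6.5,38.5)  cross = 13.5·38.5 − 6.5·40 = 259.7500; (r_i+r_j)·cross = 20·259.7500 = 5195.0000
edge 6: (6.5,38.5)→(4.5,13.5)  cross = 6.5·13.5 − 4.5·38.5 = -85.5000; (r_i+r_j)·cross = 11·-85.5000 = -940.5000
Σcross = 747.5000 → A = |Σcross|/2 = 373.7500 mm²
Σ(r_i+r_j)·cross = 26350.8750 → first moment M = |Σ|/6 = 4391.8125
R_c = M/A = 4391.8125/373.7500 = 11.7507 mm
θ = 249° = 4.345870 rad
V = θ·R_c·A = 4.345870·11.7507·373.7500 = 19086.245 mm³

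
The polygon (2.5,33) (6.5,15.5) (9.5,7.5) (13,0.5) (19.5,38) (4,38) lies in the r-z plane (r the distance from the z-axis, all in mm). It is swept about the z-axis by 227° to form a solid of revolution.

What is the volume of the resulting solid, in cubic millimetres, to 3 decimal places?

Volume = 16227.602 mm³

Profile (r,z), 6 vertices: (2.5,33) (6.5,15.5) (9.5,7.5) (13,0.5) (19.5,38) (4,38)
edge 0: (2.5,33)→(6.5,15.5)  cross = 2.5·15.5 − 6.5·33 = -175.7500; (r_i+r_j)·cross = 9·-175.7500 = -1581.7500
edge 1: (6.5,15.5)→(9.5,7.5)  cross = 6.5·7.5 − 9.5·15.5 = -98.5000; (r_i+r_j)·cross = 16·-98.5000 = -1576.0000
edge 2: (9.5,7.5)→(13,0.5)  cross = 9.5·0.5 − 13·7.5 = -92.7500; (r_i+r_j)·cross = 22.5·-92.7500 = -2086.8750
edge 3: (13,0.5)→(19.5,38)  cross = 13·38 − 19.5·0.5 = 484.2500; (r_i+r_j)·cross = 32.5·484.2500 = 15738.1250
edge 4: (19.5,38)→(4,38)  cross = 19.5·38 − 4·38 = 589.0000; (r_i+r_j)·cross = 23.5·589.0000 = 13841.5000
edge 5: (4,38)→(2.5,33)  cross = 4·33 − 2.5·38 = 37.0000; (r_i+r_j)·cross = 6.5·37.0000 = 240.5000
Σcross = 743.2500 → A = |Σcross|/2 = 371.6250 mm²
Σ(r_i+r_j)·cross = 24575.5000 → first moment M = |Σ|/6 = 4095.9167
R_c = M/A = 4095.9167/371.6250 = 11.0216 mm
θ = 227° = 3.961897 rad
V = θ·R_c·A = 3.961897·11.0216·371.6250 = 16227.602 mm³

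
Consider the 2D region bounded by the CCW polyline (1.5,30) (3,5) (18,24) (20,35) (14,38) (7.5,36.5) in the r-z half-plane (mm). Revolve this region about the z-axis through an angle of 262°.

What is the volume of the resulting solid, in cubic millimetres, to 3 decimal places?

Profile (r,z), 6 vertices: (1.5,30) (3,5) (18,24) (20,35) (14,38) (7.5,36.5)
edge 0: (1.5,30)→(3,5)  cross = 1.5·5 − 3·30 = -82.5000; (r_i+r_j)·cross = 4.5·-82.5000 = -371.2500
edge 1: (3,5)→(18,24)  cross = 3·24 − 18·5 = -18.0000; (r_i+r_j)·cross = 21·-18.0000 = -378.0000
edge 2: (18,24)→(20,35)  cross = 18·35 − 20·24 = 150.0000; (r_i+r_j)·cross = 38·150.0000 = 5700.0000
edge 3: (20,35)→(14,38)  cross = 20·38 − 14·35 = 270.0000; (r_i+r_j)·cross = 34·270.0000 = 9180.0000
edge 4: (14,38)→(7.5,36.5)  cross = 14·36.5 − 7.5·38 = 226.0000; (r_i+r_j)·cross = 21.5·226.0000 = 4859.0000
edge 5: (7.5,36.5)→(1.5,30)  cross = 7.5·30 − 1.5·36.5 = 170.2500; (r_i+r_j)·cross = 9·170.2500 = 1532.2500
Σcross = 715.7500 → A = |Σcross|/2 = 357.8750 mm²
Σ(r_i+r_j)·cross = 20522.0000 → first moment M = |Σ|/6 = 3420.3333
R_c = M/A = 3420.3333/357.8750 = 9.5573 mm
θ = 262° = 4.572763 rad
V = θ·R_c·A = 4.572763·9.5573·357.8750 = 15640.372 mm³

Volume = 15640.372 mm³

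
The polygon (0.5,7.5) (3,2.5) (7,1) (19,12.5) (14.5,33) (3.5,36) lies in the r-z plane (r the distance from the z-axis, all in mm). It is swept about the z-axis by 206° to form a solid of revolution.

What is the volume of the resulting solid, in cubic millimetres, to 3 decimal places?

Volume = 14288.183 mm³

Profile (r,z), 6 vertices: (0.5,7.5) (3,2.5) (7,1) (19,12.5) (14.5,33) (3.5,36)
edge 0: (0.5,7.5)→(3,2.5)  cross = 0.5·2.5 − 3·7.5 = -21.2500; (r_i+r_j)·cross = 3.5·-21.2500 = -74.3750
edge 1: (3,2.5)→(7,1)  cross = 3·1 − 7·2.5 = -14.5000; (r_i+r_j)·cross = 10·-14.5000 = -145.0000
edge 2: (7,1)→(19,12.5)  cross = 7·12.5 − 19·1 = 68.5000; (r_i+r_j)·cross = 26·68.5000 = 1781.0000
edge 3: (19,12.5)→(14.5,33)  cross = 19·33 − 14.5·12.5 = 445.7500; (r_i+r_j)·cross = 33.5·445.7500 = 14932.6250
edge 4: (14.5,33)→(3.5,36)  cross = 14.5·36 − 3.5·33 = 406.5000; (r_i+r_j)·cross = 18·406.5000 = 7317.0000
edge 5: (3.5,36)→(0.5,7.5)  cross = 3.5·7.5 − 0.5·36 = 8.2500; (r_i+r_j)·cross = 4·8.2500 = 33.0000
Σcross = 893.2500 → A = |Σcross|/2 = 446.6250 mm²
Σ(r_i+r_j)·cross = 23844.2500 → first moment M = |Σ|/6 = 3974.0417
R_c = M/A = 3974.0417/446.6250 = 8.8979 mm
θ = 206° = 3.595378 rad
V = θ·R_c·A = 3.595378·8.8979·446.6250 = 14288.183 mm³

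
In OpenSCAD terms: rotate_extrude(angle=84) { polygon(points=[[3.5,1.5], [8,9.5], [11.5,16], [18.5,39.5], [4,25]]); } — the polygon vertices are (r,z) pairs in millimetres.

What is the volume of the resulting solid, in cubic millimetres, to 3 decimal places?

Volume = 2833.804 mm³

Profile (r,z), 5 vertices: (3.5,1.5) (8,9.5) (11.5,16) (18.5,39.5) (4,25)
edge 0: (3.5,1.5)→(8,9.5)  cross = 3.5·9.5 − 8·1.5 = 21.2500; (r_i+r_j)·cross = 11.5·21.2500 = 244.3750
edge 1: (8,9.5)→(11.5,16)  cross = 8·16 − 11.5·9.5 = 18.7500; (r_i+r_j)·cross = 19.5·18.7500 = 365.6250
edge 2: (11.5,16)→(18.5,39.5)  cross = 11.5·39.5 − 18.5·16 = 158.2500; (r_i+r_j)·cross = 30·158.2500 = 4747.5000
edge 3: (18.5,39.5)→(4,25)  cross = 18.5·25 − 4·39.5 = 304.5000; (r_i+r_j)·cross = 22.5·304.5000 = 6851.2500
edge 4: (4,25)→(3.5,1.5)  cross = 4·1.5 − 3.5·25 = -81.5000; (r_i+r_j)·cross = 7.5·-81.5000 = -611.2500
Σcross = 421.2500 → A = |Σcross|/2 = 210.6250 mm²
Σ(r_i+r_j)·cross = 11597.5000 → first moment M = |Σ|/6 = 1932.9167
R_c = M/A = 1932.9167/210.6250 = 9.1771 mm
θ = 84° = 1.466077 rad
V = θ·R_c·A = 1.466077·9.1771·210.6250 = 2833.804 mm³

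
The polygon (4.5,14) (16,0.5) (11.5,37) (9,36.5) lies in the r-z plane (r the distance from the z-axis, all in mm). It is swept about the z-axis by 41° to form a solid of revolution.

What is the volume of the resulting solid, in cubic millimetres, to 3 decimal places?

Profile (r,z), 4 vertices: (4.5,14) (16,0.5) (11.5,37) (9,36.5)
edge 0: (4.5,14)→(16,0.5)  cross = 4.5·0.5 − 16·14 = -221.7500; (r_i+r_j)·cross = 20.5·-221.7500 = -4545.8750
edge 1: (16,0.5)→(11.5,37)  cross = 16·37 − 11.5·0.5 = 586.2500; (r_i+r_j)·cross = 27.5·586.2500 = 16121.8750
edge 2: (11.5,37)→(9,36.5)  cross = 11.5·36.5 − 9·37 = 86.7500; (r_i+r_j)·cross = 20.5·86.7500 = 1778.3750
edge 3: (9,36.5)→(4.5,14)  cross = 9·14 − 4.5·36.5 = -38.2500; (r_i+r_j)·cross = 13.5·-38.2500 = -516.3750
Σcross = 413.0000 → A = |Σcross|/2 = 206.5000 mm²
Σ(r_i+r_j)·cross = 12838.0000 → first moment M = |Σ|/6 = 2139.6667
R_c = M/A = 2139.6667/206.5000 = 10.3616 mm
θ = 41° = 0.715585 rad
V = θ·R_c·A = 0.715585·10.3616·206.5000 = 1531.113 mm³

Volume = 1531.113 mm³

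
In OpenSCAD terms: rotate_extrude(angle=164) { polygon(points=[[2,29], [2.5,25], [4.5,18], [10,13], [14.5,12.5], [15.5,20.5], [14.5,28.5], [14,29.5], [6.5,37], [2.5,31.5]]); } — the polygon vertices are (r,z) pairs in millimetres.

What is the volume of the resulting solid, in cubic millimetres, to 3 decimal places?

Profile (r,z), 10 vertices: (2,29) (2.5,25) (4.5,18) (10,13) (14.5,12.5) (15.5,20.5) (14.5,28.5) (14,29.5) (6.5,37) (2.5,31.5)
edge 0: (2,29)→(2.5,25)  cross = 2·25 − 2.5·29 = -22.5000; (r_i+r_j)·cross = 4.5·-22.5000 = -101.2500
edge 1: (2.5,25)→(4.5,18)  cross = 2.5·18 − 4.5·25 = -67.5000; (r_i+r_j)·cross = 7·-67.5000 = -472.5000
edge 2: (4.5,18)→(10,13)  cross = 4.5·13 − 10·18 = -121.5000; (r_i+r_j)·cross = 14.5·-121.5000 = -1761.7500
edge 3: (10,13)→(14.5,12.5)  cross = 10·12.5 − 14.5·13 = -63.5000; (r_i+r_j)·cross = 24.5·-63.5000 = -1555.7500
edge 4: (14.5,12.5)→(15.5,20.5)  cross = 14.5·20.5 − 15.5·12.5 = 103.5000; (r_i+r_j)·cross = 30·103.5000 = 3105.0000
edge 5: (15.5,20.5)→(14.5,28.5)  cross = 15.5·28.5 − 14.5·20.5 = 144.5000; (r_i+r_j)·cross = 30·144.5000 = 4335.0000
edge 6: (14.5,28.5)→(14,29.5)  cross = 14.5·29.5 − 14·28.5 = 28.7500; (r_i+r_j)·cross = 28.5·28.7500 = 819.3750
edge 7: (14,29.5)→(6.5,37)  cross = 14·37 − 6.5·29.5 = 326.2500; (r_i+r_j)·cross = 20.5·326.2500 = 6688.1250
edge 8: (6.5,37)→(2.5,31.5)  cross = 6.5·31.5 − 2.5·37 = 112.2500; (r_i+r_j)·cross = 9·112.2500 = 1010.2500
edge 9: (2.5,31.5)→(2,29)  cross = 2.5·29 − 2·31.5 = 9.5000; (r_i+r_j)·cross = 4.5·9.5000 = 42.7500
Σcross = 449.7500 → A = |Σcross|/2 = 224.8750 mm²
Σ(r_i+r_j)·cross = 12109.2500 → first moment M = |Σ|/6 = 2018.2083
R_c = M/A = 2018.2083/224.8750 = 8.9748 mm
θ = 164° = 2.862340 rad
V = θ·R_c·A = 2.862340·8.9748·224.8750 = 5776.798 mm³

Volume = 5776.798 mm³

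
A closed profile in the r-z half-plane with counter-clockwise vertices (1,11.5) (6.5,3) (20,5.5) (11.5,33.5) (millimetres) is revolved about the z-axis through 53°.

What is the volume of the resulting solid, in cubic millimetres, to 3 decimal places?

Volume = 2954.875 mm³

Profile (r,z), 4 vertices: (1,11.5) (6.5,3) (20,5.5) (11.5,33.5)
edge 0: (1,11.5)→(6.5,3)  cross = 1·3 − 6.5·11.5 = -71.7500; (r_i+r_j)·cross = 7.5·-71.7500 = -538.1250
edge 1: (6.5,3)→(20,5.5)  cross = 6.5·5.5 − 20·3 = -24.2500; (r_i+r_j)·cross = 26.5·-24.2500 = -642.6250
edge 2: (20,5.5)→(11.5,33.5)  cross = 20·33.5 − 11.5·5.5 = 606.7500; (r_i+r_j)·cross = 31.5·606.7500 = 19112.6250
edge 3: (11.5,33.5)→(1,11.5)  cross = 11.5·11.5 − 1·33.5 = 98.7500; (r_i+r_j)·cross = 12.5·98.7500 = 1234.3750
Σcross = 609.5000 → A = |Σcross|/2 = 304.7500 mm²
Σ(r_i+r_j)·cross = 19166.2500 → first moment M = |Σ|/6 = 3194.3750
R_c = M/A = 3194.3750/304.7500 = 10.4820 mm
θ = 53° = 0.925025 rad
V = θ·R_c·A = 0.925025·10.4820·304.7500 = 2954.875 mm³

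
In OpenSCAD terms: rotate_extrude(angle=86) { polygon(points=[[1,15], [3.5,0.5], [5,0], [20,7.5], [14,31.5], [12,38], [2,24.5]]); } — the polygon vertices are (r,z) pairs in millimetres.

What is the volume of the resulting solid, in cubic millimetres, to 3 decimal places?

Profile (r,z), 7 vertices: (1,15) (3.5,0.5) (5,0) (20,7.5) (14,31.5) (12,38) (2,24.5)
edge 0: (1,15)→(3.5,0.5)  cross = 1·0.5 − 3.5·15 = -52.0000; (r_i+r_j)·cross = 4.5·-52.0000 = -234.0000
edge 1: (3.5,0.5)→(5,0)  cross = 3.5·0 − 5·0.5 = -2.5000; (r_i+r_j)·cross = 8.5·-2.5000 = -21.2500
edge 2: (5,0)→(20,7.5)  cross = 5·7.5 − 20·0 = 37.5000; (r_i+r_j)·cross = 25·37.5000 = 937.5000
edge 3: (20,7.5)→(14,31.5)  cross = 20·31.5 − 14·7.5 = 525.0000; (r_i+r_j)·cross = 34·525.0000 = 17850.0000
edge 4: (14,31.5)→(12,38)  cross = 14·38 − 12·31.5 = 154.0000; (r_i+r_j)·cross = 26·154.0000 = 4004.0000
edge 5: (12,38)→(2,24.5)  cross = 12·24.5 − 2·38 = 218.0000; (r_i+r_j)·cross = 14·218.0000 = 3052.0000
edge 6: (2,24.5)→(1,15)  cross = 2·15 − 1·24.5 = 5.5000; (r_i+r_j)·cross = 3·5.5000 = 16.5000
Σcross = 885.5000 → A = |Σcross|/2 = 442.7500 mm²
Σ(r_i+r_j)·cross = 25604.7500 → first moment M = |Σ|/6 = 4267.4583
R_c = M/A = 4267.4583/442.7500 = 9.6385 mm
θ = 86° = 1.500983 rad
V = θ·R_c·A = 1.500983·9.6385·442.7500 = 6405.383 mm³

Volume = 6405.383 mm³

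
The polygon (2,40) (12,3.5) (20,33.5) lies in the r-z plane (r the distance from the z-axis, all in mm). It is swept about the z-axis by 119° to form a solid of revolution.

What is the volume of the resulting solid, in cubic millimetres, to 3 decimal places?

Profile (r,z), 3 vertices: (2,40) (12,3.5) (20,33.5)
edge 0: (2,40)→(12,3.5)  cross = 2·3.5 − 12·40 = -473.0000; (r_i+r_j)·cross = 14·-473.0000 = -6622.0000
edge 1: (12,3.5)→(20,33.5)  cross = 12·33.5 − 20·3.5 = 332.0000; (r_i+r_j)·cross = 32·332.0000 = 10624.0000
edge 2: (20,33.5)→(2,40)  cross = 20·40 − 2·33.5 = 733.0000; (r_i+r_j)·cross = 22·733.0000 = 16126.0000
Σcross = 592.0000 → A = |Σcross|/2 = 296.0000 mm²
Σ(r_i+r_j)·cross = 20128.0000 → first moment M = |Σ|/6 = 3354.6667
R_c = M/A = 3354.6667/296.0000 = 11.3333 mm
θ = 119° = 2.076942 rad
V = θ·R_c·A = 2.076942·11.3333·296.0000 = 6967.447 mm³

Volume = 6967.447 mm³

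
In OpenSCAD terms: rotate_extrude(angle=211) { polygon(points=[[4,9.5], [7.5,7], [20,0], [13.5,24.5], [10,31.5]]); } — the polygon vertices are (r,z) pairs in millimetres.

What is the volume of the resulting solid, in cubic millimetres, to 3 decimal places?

Profile (r,z), 5 vertices: (4,9.5) (7.5,7) (20,0) (13.5,24.5) (10,31.5)
edge 0: (4,9.5)→(7.5,7)  cross = 4·7 − 7.5·9.5 = -43.2500; (r_i+r_j)·cross = 11.5·-43.2500 = -497.3750
edge 1: (7.5,7)→(20,0)  cross = 7.5·0 − 20·7 = -140.0000; (r_i+r_j)·cross = 27.5·-140.0000 = -3850.0000
edge 2: (20,0)→(13.5,24.5)  cross = 20·24.5 − 13.5·0 = 490.0000; (r_i+r_j)·cross = 33.5·490.0000 = 16415.0000
edge 3: (13.5,24.5)→(10,31.5)  cross = 13.5·31.5 − 10·24.5 = 180.2500; (r_i+r_j)·cross = 23.5·180.2500 = 4235.8750
edge 4: (10,31.5)→(4,9.5)  cross = 10·9.5 − 4·31.5 = -31.0000; (r_i+r_j)·cross = 14·-31.0000 = -434.0000
Σcross = 456.0000 → A = |Σcross|/2 = 228.0000 mm²
Σ(r_i+r_j)·cross = 15869.5000 → first moment M = |Σ|/6 = 2644.9167
R_c = M/A = 2644.9167/228.0000 = 11.6005 mm
θ = 211° = 3.682645 rad
V = θ·R_c·A = 3.682645·11.6005·228.0000 = 9740.288 mm³

Volume = 9740.288 mm³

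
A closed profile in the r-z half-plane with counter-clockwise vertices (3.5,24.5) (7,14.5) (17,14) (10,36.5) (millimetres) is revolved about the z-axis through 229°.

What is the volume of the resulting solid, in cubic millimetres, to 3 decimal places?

Volume = 6477.820 mm³

Profile (r,z), 4 vertices: (3.5,24.5) (7,14.5) (17,14) (10,36.5)
edge 0: (3.5,24.5)→(7,14.5)  cross = 3.5·14.5 − 7·24.5 = -120.7500; (r_i+r_j)·cross = 10.5·-120.7500 = -1267.8750
edge 1: (7,14.5)→(17,14)  cross = 7·14 − 17·14.5 = -148.5000; (r_i+r_j)·cross = 24·-148.5000 = -3564.0000
edge 2: (17,14)→(10,36.5)  cross = 17·36.5 − 10·14 = 480.5000; (r_i+r_j)·cross = 27·480.5000 = 12973.5000
edge 3: (10,36.5)→(3.5,24.5)  cross = 10·24.5 − 3.5·36.5 = 117.2500; (r_i+r_j)·cross = 13.5·117.2500 = 1582.8750
Σcross = 328.5000 → A = |Σcross|/2 = 164.2500 mm²
Σ(r_i+r_j)·cross = 9724.5000 → first moment M = |Σ|/6 = 1620.7500
R_c = M/A = 1620.7500/164.2500 = 9.8676 mm
θ = 229° = 3.996804 rad
V = θ·R_c·A = 3.996804·9.8676·164.2500 = 6477.820 mm³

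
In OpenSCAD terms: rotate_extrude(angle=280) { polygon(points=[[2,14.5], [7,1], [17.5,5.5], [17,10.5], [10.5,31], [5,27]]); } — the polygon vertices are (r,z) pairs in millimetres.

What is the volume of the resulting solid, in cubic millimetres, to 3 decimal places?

Profile (r,z), 6 vertices: (2,14.5) (7,1) (17.5,5.5) (17,10.5) (10.5,31) (5,27)
edge 0: (2,14.5)→(7,1)  cross = 2·1 − 7·14.5 = -99.5000; (r_i+r_j)·cross = 9·-99.5000 = -895.5000
edge 1: (7,1)→(17.5,5.5)  cross = 7·5.5 − 17.5·1 = 21.0000; (r_i+r_j)·cross = 24.5·21.0000 = 514.5000
edge 2: (17.5,5.5)→(17,10.5)  cross = 17.5·10.5 − 17·5.5 = 90.2500; (r_i+r_j)·cross = 34.5·90.2500 = 3113.6250
edge 3: (17,10.5)→(10.5,31)  cross = 17·31 − 10.5·10.5 = 416.7500; (r_i+r_j)·cross = 27.5·416.7500 = 11460.6250
edge 4: (10.5,31)→(5,27)  cross = 10.5·27 − 5·31 = 128.5000; (r_i+r_j)·cross = 15.5·128.5000 = 1991.7500
edge 5: (5,27)→(2,14.5)  cross = 5·14.5 − 2·27 = 18.5000; (r_i+r_j)·cross = 7·18.5000 = 129.5000
Σcross = 575.5000 → A = |Σcross|/2 = 287.7500 mm²
Σ(r_i+r_j)·cross = 16314.5000 → first moment M = |Σ|/6 = 2719.0833
R_c = M/A = 2719.0833/287.7500 = 9.4495 mm
θ = 280° = 4.886922 rad
V = θ·R_c·A = 4.886922·9.4495·287.7500 = 13287.948 mm³

Volume = 13287.948 mm³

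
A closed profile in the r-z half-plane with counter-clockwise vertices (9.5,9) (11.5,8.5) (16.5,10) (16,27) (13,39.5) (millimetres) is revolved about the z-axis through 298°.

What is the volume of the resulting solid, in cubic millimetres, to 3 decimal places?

Profile (r,z), 5 vertices: (9.5,9) (11.5,8.5) (16.5,10) (16,27) (13,39.5)
edge 0: (9.5,9)→(11.5,8.5)  cross = 9.5·8.5 − 11.5·9 = -22.7500; (r_i+r_j)·cross = 21·-22.7500 = -477.7500
edge 1: (11.5,8.5)→(16.5,10)  cross = 11.5·10 − 16.5·8.5 = -25.2500; (r_i+r_j)·cross = 28·-25.2500 = -707.0000
edge 2: (16.5,10)→(16,27)  cross = 16.5·27 − 16·10 = 285.5000; (r_i+r_j)·cross = 32.5·285.5000 = 9278.7500
edge 3: (16,27)→(13,39.5)  cross = 16·39.5 − 13·27 = 281.0000; (r_i+r_j)·cross = 29·281.0000 = 8149.0000
edge 4: (13,39.5)→(9.5,9)  cross = 13·9 − 9.5·39.5 = -258.2500; (r_i+r_j)·cross = 22.5·-258.2500 = -5810.6250
Σcross = 260.2500 → A = |Σcross|/2 = 130.1250 mm²
Σ(r_i+r_j)·cross = 10432.3750 → first moment M = |Σ|/6 = 1738.7292
R_c = M/A = 1738.7292/130.1250 = 13.3620 mm
θ = 298° = 5.201081 rad
V = θ·R_c·A = 5.201081·13.3620·130.1250 = 9043.272 mm³

Volume = 9043.272 mm³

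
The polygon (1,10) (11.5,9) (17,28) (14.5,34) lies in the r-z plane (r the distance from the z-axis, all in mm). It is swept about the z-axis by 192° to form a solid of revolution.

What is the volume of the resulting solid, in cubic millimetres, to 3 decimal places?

Volume = 5936.912 mm³

Profile (r,z), 4 vertices: (1,10) (11.5,9) (17,28) (14.5,34)
edge 0: (1,10)→(11.5,9)  cross = 1·9 − 11.5·10 = -106.0000; (r_i+r_j)·cross = 12.5·-106.0000 = -1325.0000
edge 1: (11.5,9)→(17,28)  cross = 11.5·28 − 17·9 = 169.0000; (r_i+r_j)·cross = 28.5·169.0000 = 4816.5000
edge 2: (17,28)→(14.5,34)  cross = 17·34 − 14.5·28 = 172.0000; (r_i+r_j)·cross = 31.5·172.0000 = 5418.0000
edge 3: (14.5,34)→(1,10)  cross = 14.5·10 − 1·34 = 111.0000; (r_i+r_j)·cross = 15.5·111.0000 = 1720.5000
Σcross = 346.0000 → A = |Σcross|/2 = 173.0000 mm²
Σ(r_i+r_j)·cross = 10630.0000 → first moment M = |Σ|/6 = 1771.6667
R_c = M/A = 1771.6667/173.0000 = 10.2408 mm
θ = 192° = 3.351032 rad
V = θ·R_c·A = 3.351032·10.2408·173.0000 = 5936.912 mm³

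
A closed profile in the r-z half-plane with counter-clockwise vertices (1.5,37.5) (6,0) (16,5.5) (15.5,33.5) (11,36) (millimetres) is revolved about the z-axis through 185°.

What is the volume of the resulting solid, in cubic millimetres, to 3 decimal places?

Volume = 12237.443 mm³

Profile (r,z), 5 vertices: (1.5,37.5) (6,0) (16,5.5) (15.5,33.5) (11,36)
edge 0: (1.5,37.5)→(6,0)  cross = 1.5·0 − 6·37.5 = -225.0000; (r_i+r_j)·cross = 7.5·-225.0000 = -1687.5000
edge 1: (6,0)→(16,5.5)  cross = 6·5.5 − 16·0 = 33.0000; (r_i+r_j)·cross = 22·33.0000 = 726.0000
edge 2: (16,5.5)→(15.5,33.5)  cross = 16·33.5 − 15.5·5.5 = 450.7500; (r_i+r_j)·cross = 31.5·450.7500 = 14198.6250
edge 3: (15.5,33.5)→(11,36)  cross = 15.5·36 − 11·33.5 = 189.5000; (r_i+r_j)·cross = 26.5·189.5000 = 5021.7500
edge 4: (11,36)→(1.5,37.5)  cross = 11·37.5 − 1.5·36 = 358.5000; (r_i+r_j)·cross = 12.5·358.5000 = 4481.2500
Σcross = 806.7500 → A = |Σcross|/2 = 403.3750 mm²
Σ(r_i+r_j)·cross = 22740.1250 → first moment M = |Σ|/6 = 3790.0208
R_c = M/A = 3790.0208/403.3750 = 9.3958 mm
θ = 185° = 3.228859 rad
V = θ·R_c·A = 3.228859·9.3958·403.3750 = 12237.443 mm³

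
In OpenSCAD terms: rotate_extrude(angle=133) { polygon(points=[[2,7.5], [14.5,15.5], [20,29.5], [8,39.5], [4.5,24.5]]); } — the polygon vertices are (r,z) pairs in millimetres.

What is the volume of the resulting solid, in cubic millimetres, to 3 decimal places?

Volume = 7126.547 mm³

Profile (r,z), 5 vertices: (2,7.5) (14.5,15.5) (20,29.5) (8,39.5) (4.5,24.5)
edge 0: (2,7.5)→(14.5,15.5)  cross = 2·15.5 − 14.5·7.5 = -77.7500; (r_i+r_j)·cross = 16.5·-77.7500 = -1282.8750
edge 1: (14.5,15.5)→(20,29.5)  cross = 14.5·29.5 − 20·15.5 = 117.7500; (r_i+r_j)·cross = 34.5·117.7500 = 4062.3750
edge 2: (20,29.5)→(8,39.5)  cross = 20·39.5 − 8·29.5 = 554.0000; (r_i+r_j)·cross = 28·554.0000 = 15512.0000
edge 3: (8,39.5)→(4.5,24.5)  cross = 8·24.5 − 4.5·39.5 = 18.2500; (r_i+r_j)·cross = 12.5·18.2500 = 228.1250
edge 4: (4.5,24.5)→(2,7.5)  cross = 4.5·7.5 − 2·24.5 = -15.2500; (r_i+r_j)·cross = 6.5·-15.2500 = -99.1250
Σcross = 597.0000 → A = |Σcross|/2 = 298.5000 mm²
Σ(r_i+r_j)·cross = 18420.5000 → first moment M = |Σ|/6 = 3070.0833
R_c = M/A = 3070.0833/298.5000 = 10.2850 mm
θ = 133° = 2.321288 rad
V = θ·R_c·A = 2.321288·10.2850·298.5000 = 7126.547 mm³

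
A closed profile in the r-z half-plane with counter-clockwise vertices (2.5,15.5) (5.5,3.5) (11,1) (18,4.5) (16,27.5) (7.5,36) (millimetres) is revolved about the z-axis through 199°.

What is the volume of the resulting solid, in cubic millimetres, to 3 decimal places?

Profile (r,z), 6 vertices: (2.5,15.5) (5.5,3.5) (11,1) (18,4.5) (16,27.5) (7.5,36)
edge 0: (2.5,15.5)→(5.5,3.5)  cross = 2.5·3.5 − 5.5·15.5 = -76.5000; (r_i+r_j)·cross = 8·-76.5000 = -612.0000
edge 1: (5.5,3.5)→(11,1)  cross = 5.5·1 − 11·3.5 = -33.0000; (r_i+r_j)·cross = 16.5·-33.0000 = -544.5000
edge 2: (11,1)→(18,4.5)  cross = 11·4.5 − 18·1 = 31.5000; (r_i+r_j)·cross = 29·31.5000 = 913.5000
edge 3: (18,4.5)→(16,27.5)  cross = 18·27.5 − 16·4.5 = 423.0000; (r_i+r_j)·cross = 34·423.0000 = 14382.0000
edge 4: (16,27.5)→(7.5,36)  cross = 16·36 − 7.5·27.5 = 369.7500; (r_i+r_j)·cross = 23.5·369.7500 = 8689.1250
edge 5: (7.5,36)→(2.5,15.5)  cross = 7.5·15.5 − 2.5·36 = 26.2500; (r_i+r_j)·cross = 10·26.2500 = 262.5000
Σcross = 741.0000 → A = |Σcross|/2 = 370.5000 mm²
Σ(r_i+r_j)·cross = 23090.6250 → first moment M = |Σ|/6 = 3848.4375
R_c = M/A = 3848.4375/370.5000 = 10.3871 mm
θ = 199° = 3.473205 rad
V = θ·R_c·A = 3.473205·10.3871·370.5000 = 13366.413 mm³

Volume = 13366.413 mm³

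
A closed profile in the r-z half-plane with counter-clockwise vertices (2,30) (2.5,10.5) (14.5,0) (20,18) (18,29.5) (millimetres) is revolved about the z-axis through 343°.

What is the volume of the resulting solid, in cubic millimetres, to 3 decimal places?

Volume = 25842.883 mm³

Profile (r,z), 5 vertices: (2,30) (2.5,10.5) (14.5,0) (20,18) (18,29.5)
edge 0: (2,30)→(2.5,10.5)  cross = 2·10.5 − 2.5·30 = -54.0000; (r_i+r_j)·cross = 4.5·-54.0000 = -243.0000
edge 1: (2.5,10.5)→(14.5,0)  cross = 2.5·0 − 14.5·10.5 = -152.2500; (r_i+r_j)·cross = 17·-152.2500 = -2588.2500
edge 2: (14.5,0)→(20,18)  cross = 14.5·18 − 20·0 = 261.0000; (r_i+r_j)·cross = 34.5·261.0000 = 9004.5000
edge 3: (20,18)→(18,29.5)  cross = 20·29.5 − 18·18 = 266.0000; (r_i+r_j)·cross = 38·266.0000 = 10108.0000
edge 4: (18,29.5)→(2,30)  cross = 18·30 − 2·29.5 = 481.0000; (r_i+r_j)·cross = 20·481.0000 = 9620.0000
Σcross = 801.7500 → A = |Σcross|/2 = 400.8750 mm²
Σ(r_i+r_j)·cross = 25901.2500 → first moment M = |Σ|/6 = 4316.8750
R_c = M/A = 4316.8750/400.8750 = 10.7686 mm
θ = 343° = 5.986479 rad
V = θ·R_c·A = 5.986479·10.7686·400.8750 = 25842.883 mm³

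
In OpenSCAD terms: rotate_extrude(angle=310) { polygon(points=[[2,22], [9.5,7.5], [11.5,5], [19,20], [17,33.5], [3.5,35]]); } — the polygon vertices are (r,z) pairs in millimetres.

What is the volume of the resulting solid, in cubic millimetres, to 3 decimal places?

Volume = 19459.050 mm³

Profile (r,z), 6 vertices: (2,22) (9.5,7.5) (11.5,5) (19,20) (17,33.5) (3.5,35)
edge 0: (2,22)→(9.5,7.5)  cross = 2·7.5 − 9.5·22 = -194.0000; (r_i+r_j)·cross = 11.5·-194.0000 = -2231.0000
edge 1: (9.5,7.5)→(11.5,5)  cross = 9.5·5 − 11.5·7.5 = -38.7500; (r_i+r_j)·cross = 21·-38.7500 = -813.7500
edge 2: (11.5,5)→(19,20)  cross = 11.5·20 − 19·5 = 135.0000; (r_i+r_j)·cross = 30.5·135.0000 = 4117.5000
edge 3: (19,20)→(17,33.5)  cross = 19·33.5 − 17·20 = 296.5000; (r_i+r_j)·cross = 36·296.5000 = 10674.0000
edge 4: (17,33.5)→(3.5,35)  cross = 17·35 − 3.5·33.5 = 477.7500; (r_i+r_j)·cross = 20.5·477.7500 = 9793.8750
edge 5: (3.5,35)→(2,22)  cross = 3.5·22 − 2·35 = 7.0000; (r_i+r_j)·cross = 5.5·7.0000 = 38.5000
Σcross = 683.5000 → A = |Σcross|/2 = 341.7500 mm²
Σ(r_i+r_j)·cross = 21579.1250 → first moment M = |Σ|/6 = 3596.5208
R_c = M/A = 3596.5208/341.7500 = 10.5238 mm
θ = 310° = 5.410521 rad
V = θ·R_c·A = 5.410521·10.5238·341.7500 = 19459.050 mm³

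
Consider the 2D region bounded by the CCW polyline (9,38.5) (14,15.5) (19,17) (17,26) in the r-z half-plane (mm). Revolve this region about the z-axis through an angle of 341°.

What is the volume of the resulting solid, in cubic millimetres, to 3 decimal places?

Profile (r,z), 4 vertices: (9,38.5) (14,15.5) (19,17) (17,26)
edge 0: (9,38.5)→(14,15.5)  cross = 9·15.5 − 14·38.5 = -399.5000; (r_i+r_j)·cross = 23·-399.5000 = -9188.5000
edge 1: (14,15.5)→(19,17)  cross = 14·17 − 19·15.5 = -56.5000; (r_i+r_j)·cross = 33·-56.5000 = -1864.5000
edge 2: (19,17)→(17,26)  cross = 19·26 − 17·17 = 205.0000; (r_i+r_j)·cross = 36·205.0000 = 7380.0000
edge 3: (17,26)→(9,38.5)  cross = 17·38.5 − 9·26 = 420.5000; (r_i+r_j)·cross = 26·420.5000 = 10933.0000
Σcross = 169.5000 → A = |Σcross|/2 = 84.7500 mm²
Σ(r_i+r_j)·cross = 7260.0000 → first moment M = |Σ|/6 = 1210.0000
R_c = M/A = 1210.0000/84.7500 = 14.2773 mm
θ = 341° = 5.951573 rad
V = θ·R_c·A = 5.951573·14.2773·84.7500 = 7201.403 mm³

Volume = 7201.403 mm³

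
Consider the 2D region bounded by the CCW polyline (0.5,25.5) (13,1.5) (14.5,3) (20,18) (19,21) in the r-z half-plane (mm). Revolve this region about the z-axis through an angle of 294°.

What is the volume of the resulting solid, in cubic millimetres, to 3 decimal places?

Volume = 13023.800 mm³

Profile (r,z), 5 vertices: (0.5,25.5) (13,1.5) (14.5,3) (20,18) (19,21)
edge 0: (0.5,25.5)→(13,1.5)  cross = 0.5·1.5 − 13·25.5 = -330.7500; (r_i+r_j)·cross = 13.5·-330.7500 = -4465.1250
edge 1: (13,1.5)→(14.5,3)  cross = 13·3 − 14.5·1.5 = 17.2500; (r_i+r_j)·cross = 27.5·17.2500 = 474.3750
edge 2: (14.5,3)→(20,18)  cross = 14.5·18 − 20·3 = 201.0000; (r_i+r_j)·cross = 34.5·201.0000 = 6934.5000
edge 3: (20,18)→(19,21)  cross = 20·21 − 19·18 = 78.0000; (r_i+r_j)·cross = 39·78.0000 = 3042.0000
edge 4: (19,21)→(0.5,25.5)  cross = 19·25.5 − 0.5·21 = 474.0000; (r_i+r_j)·cross = 19.5·474.0000 = 9243.0000
Σcross = 439.5000 → A = |Σcross|/2 = 219.7500 mm²
Σ(r_i+r_j)·cross = 15228.7500 → first moment M = |Σ|/6 = 2538.1250
R_c = M/A = 2538.1250/219.7500 = 11.5501 mm
θ = 294° = 5.131268 rad
V = θ·R_c·A = 5.131268·11.5501·219.7500 = 13023.800 mm³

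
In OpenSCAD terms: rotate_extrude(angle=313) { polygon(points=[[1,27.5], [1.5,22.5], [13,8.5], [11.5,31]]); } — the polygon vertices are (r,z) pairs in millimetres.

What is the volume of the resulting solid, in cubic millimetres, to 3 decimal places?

Profile (r,z), 4 vertices: (1,27.5) (1.5,22.5) (13,8.5) (11.5,31)
edge 0: (1,27.5)→(1.5,22.5)  cross = 1·22.5 − 1.5·27.5 = -18.7500; (r_i+r_j)·cross = 2.5·-18.7500 = -46.8750
edge 1: (1.5,22.5)→(13,8.5)  cross = 1.5·8.5 − 13·22.5 = -279.7500; (r_i+r_j)·cross = 14.5·-279.7500 = -4056.3750
edge 2: (13,8.5)→(11.5,31)  cross = 13·31 − 11.5·8.5 = 305.2500; (r_i+r_j)·cross = 24.5·305.2500 = 7478.6250
edge 3: (11.5,31)→(1,27.5)  cross = 11.5·27.5 − 1·31 = 285.2500; (r_i+r_j)·cross = 12.5·285.2500 = 3565.6250
Σcross = 292.0000 → A = |Σcross|/2 = 146.0000 mm²
Σ(r_i+r_j)·cross = 6941.0000 → first moment M = |Σ|/6 = 1156.8333
R_c = M/A = 1156.8333/146.0000 = 7.9235 mm
θ = 313° = 5.462881 rad
V = θ·R_c·A = 5.462881·7.9235·146.0000 = 6319.642 mm³

Volume = 6319.642 mm³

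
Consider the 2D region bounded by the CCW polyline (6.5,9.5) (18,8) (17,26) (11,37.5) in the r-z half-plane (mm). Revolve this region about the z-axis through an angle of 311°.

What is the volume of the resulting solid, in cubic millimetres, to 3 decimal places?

Profile (r,z), 4 vertices: (6.5,9.5) (18,8) (17,26) (11,37.5)
edge 0: (6.5,9.5)→(18,8)  cross = 6.5·8 − 18·9.5 = -119.0000; (r_i+r_j)·cross = 24.5·-119.0000 = -2915.5000
edge 1: (18,8)→(17,26)  cross = 18·26 − 17·8 = 332.0000; (r_i+r_j)·cross = 35·332.0000 = 11620.0000
edge 2: (17,26)→(11,37.5)  cross = 17·37.5 − 11·26 = 351.5000; (r_i+r_j)·cross = 28·351.5000 = 9842.0000
edge 3: (11,37.5)→(6.5,9.5)  cross = 11·9.5 − 6.5·37.5 = -139.2500; (r_i+r_j)·cross = 17.5·-139.2500 = -2436.8750
Σcross = 425.2500 → A = |Σcross|/2 = 212.6250 mm²
Σ(r_i+r_j)·cross = 16109.6250 → first moment M = |Σ|/6 = 2684.9375
R_c = M/A = 2684.9375/212.6250 = 12.6276 mm
θ = 311° = 5.427974 rad
V = θ·R_c·A = 5.427974·12.6276·212.6250 = 14573.771 mm³

Volume = 14573.771 mm³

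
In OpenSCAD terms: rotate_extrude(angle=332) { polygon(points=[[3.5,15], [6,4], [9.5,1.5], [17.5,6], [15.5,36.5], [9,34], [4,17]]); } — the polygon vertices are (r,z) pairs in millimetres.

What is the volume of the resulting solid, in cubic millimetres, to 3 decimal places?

Profile (r,z), 7 vertices: (3.5,15) (6,4) (9.5,1.5) (17.5,6) (15.5,36.5) (9,34) (4,17)
edge 0: (3.5,15)→(6,4)  cross = 3.5·4 − 6·15 = -76.0000; (r_i+r_j)·cross = 9.5·-76.0000 = -722.0000
edge 1: (6,4)→(9.5,1.5)  cross = 6·1.5 − 9.5·4 = -29.0000; (r_i+r_j)·cross = 15.5·-29.0000 = -449.5000
edge 2: (9.5,1.5)→(17.5,6)  cross = 9.5·6 − 17.5·1.5 = 30.7500; (r_i+r_j)·cross = 27·30.7500 = 830.2500
edge 3: (17.5,6)→(15.5,36.5)  cross = 17.5·36.5 − 15.5·6 = 545.7500; (r_i+r_j)·cross = 33·545.7500 = 18009.7500
edge 4: (15.5,36.5)→(9,34)  cross = 15.5·34 − 9·36.5 = 198.5000; (r_i+r_j)·cross = 24.5·198.5000 = 4863.2500
edge 5: (9,34)→(4,17)  cross = 9·17 − 4·34 = 17.0000; (r_i+r_j)·cross = 13·17.0000 = 221.0000
edge 6: (4,17)→(3.5,15)  cross = 4·15 − 3.5·17 = 0.5000; (r_i+r_j)·cross = 7.5·0.5000 = 3.7500
Σcross = 687.5000 → A = |Σcross|/2 = 343.7500 mm²
Σ(r_i+r_j)·cross = 22756.5000 → first moment M = |Σ|/6 = 3792.7500
R_c = M/A = 3792.7500/343.7500 = 11.0335 mm
θ = 332° = 5.794493 rad
V = θ·R_c·A = 5.794493·11.0335·343.7500 = 21977.064 mm³

Volume = 21977.064 mm³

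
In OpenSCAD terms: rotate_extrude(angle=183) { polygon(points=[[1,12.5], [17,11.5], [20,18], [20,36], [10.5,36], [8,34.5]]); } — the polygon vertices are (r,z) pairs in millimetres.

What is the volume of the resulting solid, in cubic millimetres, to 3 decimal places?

Volume = 13834.140 mm³

Profile (r,z), 6 vertices: (1,12.5) (17,11.5) (20,18) (20,36) (10.5,36) (8,34.5)
edge 0: (1,12.5)→(17,11.5)  cross = 1·11.5 − 17·12.5 = -201.0000; (r_i+r_j)·cross = 18·-201.0000 = -3618.0000
edge 1: (17,11.5)→(20,18)  cross = 17·18 − 20·11.5 = 76.0000; (r_i+r_j)·cross = 37·76.0000 = 2812.0000
edge 2: (20,18)→(20,36)  cross = 20·36 − 20·18 = 360.0000; (r_i+r_j)·cross = 40·360.0000 = 14400.0000
edge 3: (20,36)→(10.5,36)  cross = 20·36 − 10.5·36 = 342.0000; (r_i+r_j)·cross = 30.5·342.0000 = 10431.0000
edge 4: (10.5,36)→(8,34.5)  cross = 10.5·34.5 − 8·36 = 74.2500; (r_i+r_j)·cross = 18.5·74.2500 = 1373.6250
edge 5: (8,34.5)→(1,12.5)  cross = 8·12.5 − 1·34.5 = 65.5000; (r_i+r_j)·cross = 9·65.5000 = 589.5000
Σcross = 716.7500 → A = |Σcross|/2 = 358.3750 mm²
Σ(r_i+r_j)·cross = 25988.1250 → first moment M = |Σ|/6 = 4331.3542
R_c = M/A = 4331.3542/358.3750 = 12.0861 mm
θ = 183° = 3.193953 rad
V = θ·R_c·A = 3.193953·12.0861·358.3750 = 13834.140 mm³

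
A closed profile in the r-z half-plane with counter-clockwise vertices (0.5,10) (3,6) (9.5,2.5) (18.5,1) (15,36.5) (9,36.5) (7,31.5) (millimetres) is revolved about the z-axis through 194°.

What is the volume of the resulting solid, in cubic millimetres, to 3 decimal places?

Profile (r,z), 7 vertices: (0.5,10) (3,6) (9.5,2.5) (18.5,1) (15,36.5) (9,36.5) (7,31.5)
edge 0: (0.5,10)→(3,6)  cross = 0.5·6 − 3·10 = -27.0000; (r_i+r_j)·cross = 3.5·-27.0000 = -94.5000
edge 1: (3,6)→(9.5,2.5)  cross = 3·2.5 − 9.5·6 = -49.5000; (r_i+r_j)·cross = 12.5·-49.5000 = -618.7500
edge 2: (9.5,2.5)→(18.5,1)  cross = 9.5·1 − 18.5·2.5 = -36.7500; (r_i+r_j)·cross = 28·-36.7500 = -1029.0000
edge 3: (18.5,1)→(15,36.5)  cross = 18.5·36.5 − 15·1 = 660.2500; (r_i+r_j)·cross = 33.5·660.2500 = 22118.3750
edge 4: (15,36.5)→(9,36.5)  cross = 15·36.5 − 9·36.5 = 219.0000; (r_i+r_j)·cross = 24·219.0000 = 5256.0000
edge 5: (9,36.5)→(7,31.5)  cross = 9·31.5 − 7·36.5 = 28.0000; (r_i+r_j)·cross = 16·28.0000 = 448.0000
edge 6: (7,31.5)→(0.5,10)  cross = 7·10 − 0.5·31.5 = 54.2500; (r_i+r_j)·cross = 7.5·54.2500 = 406.8750
Σcross = 848.2500 → A = |Σcross|/2 = 424.1250 mm²
Σ(r_i+r_j)·cross = 26487.0000 → first moment M = |Σ|/6 = 4414.5000
R_c = M/A = 4414.5000/424.1250 = 10.4085 mm
θ = 194° = 3.385939 rad
V = θ·R_c·A = 3.385939·10.4085·424.1250 = 14947.227 mm³

Volume = 14947.227 mm³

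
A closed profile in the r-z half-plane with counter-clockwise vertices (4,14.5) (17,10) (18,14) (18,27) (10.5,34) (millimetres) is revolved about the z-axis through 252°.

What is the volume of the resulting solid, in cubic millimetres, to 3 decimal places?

Volume = 11519.972 mm³

Profile (r,z), 5 vertices: (4,14.5) (17,10) (18,14) (18,27) (10.5,34)
edge 0: (4,14.5)→(17,10)  cross = 4·10 − 17·14.5 = -206.5000; (r_i+r_j)·cross = 21·-206.5000 = -4336.5000
edge 1: (17,10)→(18,14)  cross = 17·14 − 18·10 = 58.0000; (r_i+r_j)·cross = 35·58.0000 = 2030.0000
edge 2: (18,14)→(18,27)  cross = 18·27 − 18·14 = 234.0000; (r_i+r_j)·cross = 36·234.0000 = 8424.0000
edge 3: (18,27)→(10.5,34)  cross = 18·34 − 10.5·27 = 328.5000; (r_i+r_j)·cross = 28.5·328.5000 = 9362.2500
edge 4: (10.5,34)→(4,14.5)  cross = 10.5·14.5 − 4·34 = 16.2500; (r_i+r_j)·cross = 14.5·16.2500 = 235.6250
Σcross = 430.2500 → A = |Σcross|/2 = 215.1250 mm²
Σ(r_i+r_j)·cross = 15715.3750 → first moment M = |Σ|/6 = 2619.2292
R_c = M/A = 2619.2292/215.1250 = 12.1754 mm
θ = 252° = 4.398230 rad
V = θ·R_c·A = 4.398230·12.1754·215.1250 = 11519.972 mm³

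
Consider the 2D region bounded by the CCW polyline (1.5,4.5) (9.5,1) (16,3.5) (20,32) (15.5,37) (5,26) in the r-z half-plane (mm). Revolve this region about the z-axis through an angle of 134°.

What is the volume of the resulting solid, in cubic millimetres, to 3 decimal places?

Volume = 11273.463 mm³

Profile (r,z), 6 vertices: (1.5,4.5) (9.5,1) (16,3.5) (20,32) (15.5,37) (5,26)
edge 0: (1.5,4.5)→(9.5,1)  cross = 1.5·1 − 9.5·4.5 = -41.2500; (r_i+r_j)·cross = 11·-41.2500 = -453.7500
edge 1: (9.5,1)→(16,3.5)  cross = 9.5·3.5 − 16·1 = 17.2500; (r_i+r_j)·cross = 25.5·17.2500 = 439.8750
edge 2: (16,3.5)→(20,32)  cross = 16·32 − 20·3.5 = 442.0000; (r_i+r_j)·cross = 36·442.0000 = 15912.0000
edge 3: (20,32)→(15.5,37)  cross = 20·37 − 15.5·32 = 244.0000; (r_i+r_j)·cross = 35.5·244.0000 = 8662.0000
edge 4: (15.5,37)→(5,26)  cross = 15.5·26 − 5·37 = 218.0000; (r_i+r_j)·cross = 20.5·218.0000 = 4469.0000
edge 5: (5,26)→(1.5,4.5)  cross = 5·4.5 − 1.5·26 = -16.5000; (r_i+r_j)·cross = 6.5·-16.5000 = -107.2500
Σcross = 863.5000 → A = |Σcross|/2 = 431.7500 mm²
Σ(r_i+r_j)·cross = 28921.8750 → first moment M = |Σ|/6 = 4820.3125
R_c = M/A = 4820.3125/431.7500 = 11.1646 mm
θ = 134° = 2.338741 rad
V = θ·R_c·A = 2.338741·11.1646·431.7500 = 11273.463 mm³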